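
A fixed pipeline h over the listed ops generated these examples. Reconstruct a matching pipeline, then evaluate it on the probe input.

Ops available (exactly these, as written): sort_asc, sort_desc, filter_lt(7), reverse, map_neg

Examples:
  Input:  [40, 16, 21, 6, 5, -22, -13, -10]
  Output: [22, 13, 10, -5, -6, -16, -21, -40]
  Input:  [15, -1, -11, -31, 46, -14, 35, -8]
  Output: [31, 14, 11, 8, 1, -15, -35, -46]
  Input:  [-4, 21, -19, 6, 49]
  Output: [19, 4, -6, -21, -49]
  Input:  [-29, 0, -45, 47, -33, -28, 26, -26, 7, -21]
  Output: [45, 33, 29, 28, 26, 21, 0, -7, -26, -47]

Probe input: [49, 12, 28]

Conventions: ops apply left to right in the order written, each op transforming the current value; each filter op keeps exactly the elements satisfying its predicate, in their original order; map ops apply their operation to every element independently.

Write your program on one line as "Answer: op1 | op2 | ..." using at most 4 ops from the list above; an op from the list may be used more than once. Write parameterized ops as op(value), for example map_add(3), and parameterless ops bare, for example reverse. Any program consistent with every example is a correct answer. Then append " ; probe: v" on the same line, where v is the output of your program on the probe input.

sort_desc | map_neg | reverse ; probe: [-12, -28, -49]

Check, running the answer program on each example:
  [40, 16, 21, 6, 5, -22, -13, -10] -> [40, 21, 16, 6, 5, -10, -13, -22] -> [-40, -21, -16, -6, -5, 10, 13, 22] -> [22, 13, 10, -5, -6, -16, -21, -40]
  [15, -1, -11, -31, 46, -14, 35, -8] -> [46, 35, 15, -1, -8, -11, -14, -31] -> [-46, -35, -15, 1, 8, 11, 14, 31] -> [31, 14, 11, 8, 1, -15, -35, -46]
  [-4, 21, -19, 6, 49] -> [49, 21, 6, -4, -19] -> [-49, -21, -6, 4, 19] -> [19, 4, -6, -21, -49]
  [-29, 0, -45, 47, -33, -28, 26, -26, 7, -21] -> [47, 26, 7, 0, -21, -26, -28, -29, -33, -45] -> [-47, -26, -7, 0, 21, 26, 28, 29, 33, 45] -> [45, 33, 29, 28, 26, 21, 0, -7, -26, -47]
  probe: [49, 12, 28] -> [49, 28, 12] -> [-49, -28, -12] -> [-12, -28, -49]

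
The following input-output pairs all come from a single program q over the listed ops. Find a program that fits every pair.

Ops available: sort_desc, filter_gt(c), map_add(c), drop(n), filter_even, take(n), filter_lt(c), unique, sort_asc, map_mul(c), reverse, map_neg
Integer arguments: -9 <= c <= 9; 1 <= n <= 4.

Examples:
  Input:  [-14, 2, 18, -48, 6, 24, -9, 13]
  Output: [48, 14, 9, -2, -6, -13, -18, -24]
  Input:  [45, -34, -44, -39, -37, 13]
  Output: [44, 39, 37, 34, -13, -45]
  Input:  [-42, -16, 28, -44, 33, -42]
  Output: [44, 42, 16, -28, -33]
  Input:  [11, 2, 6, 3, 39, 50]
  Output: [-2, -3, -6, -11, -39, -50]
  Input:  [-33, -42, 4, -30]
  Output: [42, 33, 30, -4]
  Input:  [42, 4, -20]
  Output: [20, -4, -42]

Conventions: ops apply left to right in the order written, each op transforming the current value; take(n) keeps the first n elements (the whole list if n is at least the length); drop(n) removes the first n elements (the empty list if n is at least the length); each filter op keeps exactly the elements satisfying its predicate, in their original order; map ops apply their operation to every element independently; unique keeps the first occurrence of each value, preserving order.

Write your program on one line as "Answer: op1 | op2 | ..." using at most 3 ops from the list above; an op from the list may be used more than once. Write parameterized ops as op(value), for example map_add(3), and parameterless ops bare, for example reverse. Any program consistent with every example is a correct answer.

map_neg | sort_desc | unique

Check, running the answer program on each example:
  [-14, 2, 18, -48, 6, 24, -9, 13] -> [14, -2, -18, 48, -6, -24, 9, -13] -> [48, 14, 9, -2, -6, -13, -18, -24] -> [48, 14, 9, -2, -6, -13, -18, -24]
  [45, -34, -44, -39, -37, 13] -> [-45, 34, 44, 39, 37, -13] -> [44, 39, 37, 34, -13, -45] -> [44, 39, 37, 34, -13, -45]
  [-42, -16, 28, -44, 33, -42] -> [42, 16, -28, 44, -33, 42] -> [44, 42, 42, 16, -28, -33] -> [44, 42, 16, -28, -33]
  [11, 2, 6, 3, 39, 50] -> [-11, -2, -6, -3, -39, -50] -> [-2, -3, -6, -11, -39, -50] -> [-2, -3, -6, -11, -39, -50]
  [-33, -42, 4, -30] -> [33, 42, -4, 30] -> [42, 33, 30, -4] -> [42, 33, 30, -4]
  [42, 4, -20] -> [-42, -4, 20] -> [20, -4, -42] -> [20, -4, -42]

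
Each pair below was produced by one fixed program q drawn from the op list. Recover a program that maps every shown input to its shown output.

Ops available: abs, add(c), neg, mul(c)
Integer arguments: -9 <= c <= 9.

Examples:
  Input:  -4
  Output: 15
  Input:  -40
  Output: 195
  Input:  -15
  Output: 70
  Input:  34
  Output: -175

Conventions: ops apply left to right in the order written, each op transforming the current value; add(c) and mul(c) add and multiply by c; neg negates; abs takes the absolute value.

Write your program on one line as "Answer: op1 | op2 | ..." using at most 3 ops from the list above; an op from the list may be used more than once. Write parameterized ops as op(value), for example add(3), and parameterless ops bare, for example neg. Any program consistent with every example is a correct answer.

mul(-5) | add(-2) | add(-3)

Check, running the answer program on each example:
  -4 -> 20 -> 18 -> 15
  -40 -> 200 -> 198 -> 195
  -15 -> 75 -> 73 -> 70
  34 -> -170 -> -172 -> -175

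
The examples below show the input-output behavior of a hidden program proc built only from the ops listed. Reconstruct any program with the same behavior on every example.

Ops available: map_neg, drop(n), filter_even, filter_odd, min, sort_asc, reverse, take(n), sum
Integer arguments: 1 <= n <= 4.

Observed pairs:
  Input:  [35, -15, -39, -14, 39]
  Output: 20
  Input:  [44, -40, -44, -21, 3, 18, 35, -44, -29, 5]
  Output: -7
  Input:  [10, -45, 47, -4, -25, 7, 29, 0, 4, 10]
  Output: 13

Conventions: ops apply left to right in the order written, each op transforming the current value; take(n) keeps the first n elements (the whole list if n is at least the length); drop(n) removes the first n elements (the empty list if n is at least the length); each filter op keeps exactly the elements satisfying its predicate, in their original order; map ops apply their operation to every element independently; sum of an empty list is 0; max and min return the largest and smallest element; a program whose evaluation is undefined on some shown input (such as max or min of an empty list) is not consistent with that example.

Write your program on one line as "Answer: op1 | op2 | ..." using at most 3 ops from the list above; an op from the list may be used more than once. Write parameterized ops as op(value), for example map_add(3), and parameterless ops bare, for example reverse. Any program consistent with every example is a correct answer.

filter_odd | sum

Check, running the answer program on each example:
  [35, -15, -39, -14, 39] -> [35, -15, -39, 39] -> 20
  [44, -40, -44, -21, 3, 18, 35, -44, -29, 5] -> [-21, 3, 35, -29, 5] -> -7
  [10, -45, 47, -4, -25, 7, 29, 0, 4, 10] -> [-45, 47, -25, 7, 29] -> 13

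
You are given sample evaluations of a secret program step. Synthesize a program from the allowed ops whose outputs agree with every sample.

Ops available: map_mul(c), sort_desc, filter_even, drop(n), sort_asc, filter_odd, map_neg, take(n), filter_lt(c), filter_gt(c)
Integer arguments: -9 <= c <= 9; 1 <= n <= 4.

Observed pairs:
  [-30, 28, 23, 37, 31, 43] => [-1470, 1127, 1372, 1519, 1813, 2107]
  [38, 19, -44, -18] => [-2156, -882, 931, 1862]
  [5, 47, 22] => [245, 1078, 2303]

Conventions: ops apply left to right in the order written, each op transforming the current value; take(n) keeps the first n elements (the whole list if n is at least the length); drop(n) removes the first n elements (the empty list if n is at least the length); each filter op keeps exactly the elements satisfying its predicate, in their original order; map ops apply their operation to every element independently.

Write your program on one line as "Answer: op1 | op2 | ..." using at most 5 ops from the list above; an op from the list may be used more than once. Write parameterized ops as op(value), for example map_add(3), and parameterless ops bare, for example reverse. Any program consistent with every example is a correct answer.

map_neg | sort_desc | map_mul(7) | map_mul(-7)

Check, running the answer program on each example:
  [-30, 28, 23, 37, 31, 43] -> [30, -28, -23, -37, -31, -43] -> [30, -23, -28, -31, -37, -43] -> [210, -161, -196, -217, -259, -301] -> [-1470, 1127, 1372, 1519, 1813, 2107]
  [38, 19, -44, -18] -> [-38, -19, 44, 18] -> [44, 18, -19, -38] -> [308, 126, -133, -266] -> [-2156, -882, 931, 1862]
  [5, 47, 22] -> [-5, -47, -22] -> [-5, -22, -47] -> [-35, -154, -329] -> [245, 1078, 2303]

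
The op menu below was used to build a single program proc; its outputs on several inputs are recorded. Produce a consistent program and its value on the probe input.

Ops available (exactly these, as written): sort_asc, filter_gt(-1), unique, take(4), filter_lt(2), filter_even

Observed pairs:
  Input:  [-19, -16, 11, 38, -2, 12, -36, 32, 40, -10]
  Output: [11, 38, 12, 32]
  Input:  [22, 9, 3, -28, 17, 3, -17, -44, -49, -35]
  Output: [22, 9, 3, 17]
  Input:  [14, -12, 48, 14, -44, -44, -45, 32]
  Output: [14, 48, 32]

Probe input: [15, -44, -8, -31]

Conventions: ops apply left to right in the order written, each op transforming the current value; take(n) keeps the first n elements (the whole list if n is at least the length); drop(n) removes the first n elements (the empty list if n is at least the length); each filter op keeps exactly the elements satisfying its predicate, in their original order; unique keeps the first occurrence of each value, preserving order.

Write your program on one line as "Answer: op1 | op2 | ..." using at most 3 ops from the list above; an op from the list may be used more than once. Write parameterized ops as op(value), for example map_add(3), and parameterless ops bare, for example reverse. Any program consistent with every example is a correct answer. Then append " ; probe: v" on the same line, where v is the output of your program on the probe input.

filter_gt(-1) | take(4) | unique ; probe: [15]

Check, running the answer program on each example:
  [-19, -16, 11, 38, -2, 12, -36, 32, 40, -10] -> [11, 38, 12, 32, 40] -> [11, 38, 12, 32] -> [11, 38, 12, 32]
  [22, 9, 3, -28, 17, 3, -17, -44, -49, -35] -> [22, 9, 3, 17, 3] -> [22, 9, 3, 17] -> [22, 9, 3, 17]
  [14, -12, 48, 14, -44, -44, -45, 32] -> [14, 48, 14, 32] -> [14, 48, 14, 32] -> [14, 48, 32]
  probe: [15, -44, -8, -31] -> [15] -> [15] -> [15]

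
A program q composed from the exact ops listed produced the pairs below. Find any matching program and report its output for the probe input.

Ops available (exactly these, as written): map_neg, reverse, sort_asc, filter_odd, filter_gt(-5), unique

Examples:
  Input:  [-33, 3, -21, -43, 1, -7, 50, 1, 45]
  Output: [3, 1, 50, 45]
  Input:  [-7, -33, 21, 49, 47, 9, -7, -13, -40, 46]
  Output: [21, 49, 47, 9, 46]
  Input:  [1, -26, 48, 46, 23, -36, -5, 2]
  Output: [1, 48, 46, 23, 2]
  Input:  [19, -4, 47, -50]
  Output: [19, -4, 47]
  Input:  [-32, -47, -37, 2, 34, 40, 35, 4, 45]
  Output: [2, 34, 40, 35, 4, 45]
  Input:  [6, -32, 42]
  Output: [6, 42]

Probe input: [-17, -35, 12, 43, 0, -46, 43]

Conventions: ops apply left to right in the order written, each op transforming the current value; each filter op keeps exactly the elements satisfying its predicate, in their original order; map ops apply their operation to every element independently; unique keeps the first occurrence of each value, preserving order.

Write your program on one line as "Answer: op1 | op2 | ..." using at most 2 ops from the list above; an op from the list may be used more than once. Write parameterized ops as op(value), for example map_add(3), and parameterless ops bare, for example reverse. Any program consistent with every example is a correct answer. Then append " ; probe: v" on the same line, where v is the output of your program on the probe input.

unique | filter_gt(-5) ; probe: [12, 43, 0]

Check, running the answer program on each example:
  [-33, 3, -21, -43, 1, -7, 50, 1, 45] -> [-33, 3, -21, -43, 1, -7, 50, 45] -> [3, 1, 50, 45]
  [-7, -33, 21, 49, 47, 9, -7, -13, -40, 46] -> [-7, -33, 21, 49, 47, 9, -13, -40, 46] -> [21, 49, 47, 9, 46]
  [1, -26, 48, 46, 23, -36, -5, 2] -> [1, -26, 48, 46, 23, -36, -5, 2] -> [1, 48, 46, 23, 2]
  [19, -4, 47, -50] -> [19, -4, 47, -50] -> [19, -4, 47]
  [-32, -47, -37, 2, 34, 40, 35, 4, 45] -> [-32, -47, -37, 2, 34, 40, 35, 4, 45] -> [2, 34, 40, 35, 4, 45]
  [6, -32, 42] -> [6, -32, 42] -> [6, 42]
  probe: [-17, -35, 12, 43, 0, -46, 43] -> [-17, -35, 12, 43, 0, -46] -> [12, 43, 0]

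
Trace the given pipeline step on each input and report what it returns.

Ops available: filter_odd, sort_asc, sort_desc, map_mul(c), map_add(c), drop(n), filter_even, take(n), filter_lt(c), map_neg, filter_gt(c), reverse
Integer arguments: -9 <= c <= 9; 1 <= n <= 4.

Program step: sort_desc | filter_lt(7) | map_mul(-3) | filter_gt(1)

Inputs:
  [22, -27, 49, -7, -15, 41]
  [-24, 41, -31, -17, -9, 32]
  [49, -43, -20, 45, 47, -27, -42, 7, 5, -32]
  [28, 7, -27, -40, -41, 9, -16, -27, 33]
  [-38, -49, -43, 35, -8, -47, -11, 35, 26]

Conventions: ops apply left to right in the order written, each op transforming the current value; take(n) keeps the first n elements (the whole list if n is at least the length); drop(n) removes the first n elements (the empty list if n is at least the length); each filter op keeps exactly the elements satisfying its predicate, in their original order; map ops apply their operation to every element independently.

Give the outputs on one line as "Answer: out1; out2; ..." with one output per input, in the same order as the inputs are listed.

[21, 45, 81]; [27, 51, 72, 93]; [60, 81, 96, 126, 129]; [48, 81, 81, 120, 123]; [24, 33, 114, 129, 141, 147]

Execution, op by op:
  [22, -27, 49, -7, -15, 41] -> [49, 41, 22, -7, -15, -27] -> [-7, -15, -27] -> [21, 45, 81] -> [21, 45, 81]
  [-24, 41, -31, -17, -9, 32] -> [41, 32, -9, -17, -24, -31] -> [-9, -17, -24, -31] -> [27, 51, 72, 93] -> [27, 51, 72, 93]
  [49, -43, -20, 45, 47, -27, -42, 7, 5, -32] -> [49, 47, 45, 7, 5, -20, -27, -32, -42, -43] -> [5, -20, -27, -32, -42, -43] -> [-15, 60, 81, 96, 126, 129] -> [60, 81, 96, 126, 129]
  [28, 7, -27, -40, -41, 9, -16, -27, 33] -> [33, 28, 9, 7, -16, -27, -27, -40, -41] -> [-16, -27, -27, -40, -41] -> [48, 81, 81, 120, 123] -> [48, 81, 81, 120, 123]
  [-38, -49, -43, 35, -8, -47, -11, 35, 26] -> [35, 35, 26, -8, -11, -38, -43, -47, -49] -> [-8, -11, -38, -43, -47, -49] -> [24, 33, 114, 129, 141, 147] -> [24, 33, 114, 129, 141, 147]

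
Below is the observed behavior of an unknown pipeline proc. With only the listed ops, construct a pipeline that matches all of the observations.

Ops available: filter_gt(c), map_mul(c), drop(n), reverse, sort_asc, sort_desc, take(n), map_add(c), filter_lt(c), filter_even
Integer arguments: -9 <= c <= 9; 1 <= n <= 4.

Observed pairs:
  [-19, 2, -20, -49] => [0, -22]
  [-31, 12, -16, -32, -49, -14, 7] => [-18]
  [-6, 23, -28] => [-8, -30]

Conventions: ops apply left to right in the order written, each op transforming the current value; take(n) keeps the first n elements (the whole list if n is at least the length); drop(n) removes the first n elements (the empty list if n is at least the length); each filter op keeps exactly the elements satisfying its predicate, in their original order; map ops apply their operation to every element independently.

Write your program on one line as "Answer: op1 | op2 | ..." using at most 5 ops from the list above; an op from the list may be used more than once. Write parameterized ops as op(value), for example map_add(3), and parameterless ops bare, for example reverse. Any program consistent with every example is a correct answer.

take(3) | map_add(-2) | filter_lt(8) | filter_even

Check, running the answer program on each example:
  [-19, 2, -20, -49] -> [-19, 2, -20] -> [-21, 0, -22] -> [-21, 0, -22] -> [0, -22]
  [-31, 12, -16, -32, -49, -14, 7] -> [-31, 12, -16] -> [-33, 10, -18] -> [-33, -18] -> [-18]
  [-6, 23, -28] -> [-6, 23, -28] -> [-8, 21, -30] -> [-8, -30] -> [-8, -30]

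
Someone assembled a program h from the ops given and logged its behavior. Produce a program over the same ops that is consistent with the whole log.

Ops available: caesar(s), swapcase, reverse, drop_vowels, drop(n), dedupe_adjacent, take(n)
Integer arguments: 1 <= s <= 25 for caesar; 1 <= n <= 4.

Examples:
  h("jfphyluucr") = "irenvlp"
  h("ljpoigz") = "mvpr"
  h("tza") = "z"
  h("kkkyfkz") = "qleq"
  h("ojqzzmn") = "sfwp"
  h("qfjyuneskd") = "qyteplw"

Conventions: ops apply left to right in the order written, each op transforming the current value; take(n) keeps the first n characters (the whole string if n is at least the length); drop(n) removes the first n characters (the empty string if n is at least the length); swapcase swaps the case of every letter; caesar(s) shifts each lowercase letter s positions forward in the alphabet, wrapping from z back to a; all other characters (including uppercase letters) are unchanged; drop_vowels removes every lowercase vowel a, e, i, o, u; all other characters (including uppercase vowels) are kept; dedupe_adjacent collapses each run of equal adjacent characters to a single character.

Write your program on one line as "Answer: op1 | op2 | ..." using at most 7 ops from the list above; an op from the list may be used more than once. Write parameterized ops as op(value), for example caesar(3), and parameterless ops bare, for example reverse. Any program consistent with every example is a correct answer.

reverse | dedupe_adjacent | drop_vowels | caesar(14) | caesar(18) | drop(1)

Check, running the answer program on each example:
  "jfphyluucr" -> "rcuulyhpfj" -> "rculyhpfj" -> "rclyhpfj" -> "fqzmvdtx" -> "xirenvlp" -> "irenvlp"
  "ljpoigz" -> "zgiopjl" -> "zgiopjl" -> "zgpjl" -> "nudxz" -> "fmvpr" -> "mvpr"
  "tza" -> "azt" -> "azt" -> "zt" -> "nh" -> "fz" -> "z"
  "kkkyfkz" -> "zkfykkk" -> "zkfyk" -> "zkfyk" -> "nytmy" -> "fqleq" -> "qleq"
  "ojqzzmn" -> "nmzzqjo" -> "nmzqjo" -> "nmzqj" -> "banex" -> "tsfwp" -> "sfwp"
  "qfjyuneskd" -> "dksenuyjfq" -> "dksenuyjfq" -> "dksnyjfq" -> "rygbmxte" -> "jqyteplw" -> "qyteplw"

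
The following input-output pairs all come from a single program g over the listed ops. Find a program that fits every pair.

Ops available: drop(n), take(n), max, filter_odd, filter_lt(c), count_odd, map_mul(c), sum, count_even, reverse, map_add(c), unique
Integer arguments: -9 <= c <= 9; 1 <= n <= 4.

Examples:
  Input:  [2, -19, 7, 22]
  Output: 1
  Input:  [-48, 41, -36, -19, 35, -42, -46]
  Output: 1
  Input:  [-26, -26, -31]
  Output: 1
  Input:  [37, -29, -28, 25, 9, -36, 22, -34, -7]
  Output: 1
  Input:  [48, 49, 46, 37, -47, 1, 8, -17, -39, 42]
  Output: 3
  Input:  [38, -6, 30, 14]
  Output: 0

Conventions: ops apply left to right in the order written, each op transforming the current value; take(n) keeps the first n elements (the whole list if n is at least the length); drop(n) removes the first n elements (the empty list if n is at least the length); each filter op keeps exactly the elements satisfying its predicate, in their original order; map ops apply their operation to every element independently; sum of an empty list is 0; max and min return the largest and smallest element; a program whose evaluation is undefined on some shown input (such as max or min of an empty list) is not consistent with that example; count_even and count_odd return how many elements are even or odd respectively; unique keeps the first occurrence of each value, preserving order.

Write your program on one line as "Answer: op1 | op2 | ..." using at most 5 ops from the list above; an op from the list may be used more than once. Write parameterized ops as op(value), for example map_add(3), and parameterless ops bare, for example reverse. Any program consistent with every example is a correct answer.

filter_lt(3) | take(3) | filter_odd | count_odd

Check, running the answer program on each example:
  [2, -19, 7, 22] -> [2, -19] -> [2, -19] -> [-19] -> 1
  [-48, 41, -36, -19, 35, -42, -46] -> [-48, -36, -19, -42, -46] -> [-48, -36, -19] -> [-19] -> 1
  [-26, -26, -31] -> [-26, -26, -31] -> [-26, -26, -31] -> [-31] -> 1
  [37, -29, -28, 25, 9, -36, 22, -34, -7] -> [-29, -28, -36, -34, -7] -> [-29, -28, -36] -> [-29] -> 1
  [48, 49, 46, 37, -47, 1, 8, -17, -39, 42] -> [-47, 1, -17, -39] -> [-47, 1, -17] -> [-47, 1, -17] -> 3
  [38, -6, 30, 14] -> [-6] -> [-6] -> [] -> 0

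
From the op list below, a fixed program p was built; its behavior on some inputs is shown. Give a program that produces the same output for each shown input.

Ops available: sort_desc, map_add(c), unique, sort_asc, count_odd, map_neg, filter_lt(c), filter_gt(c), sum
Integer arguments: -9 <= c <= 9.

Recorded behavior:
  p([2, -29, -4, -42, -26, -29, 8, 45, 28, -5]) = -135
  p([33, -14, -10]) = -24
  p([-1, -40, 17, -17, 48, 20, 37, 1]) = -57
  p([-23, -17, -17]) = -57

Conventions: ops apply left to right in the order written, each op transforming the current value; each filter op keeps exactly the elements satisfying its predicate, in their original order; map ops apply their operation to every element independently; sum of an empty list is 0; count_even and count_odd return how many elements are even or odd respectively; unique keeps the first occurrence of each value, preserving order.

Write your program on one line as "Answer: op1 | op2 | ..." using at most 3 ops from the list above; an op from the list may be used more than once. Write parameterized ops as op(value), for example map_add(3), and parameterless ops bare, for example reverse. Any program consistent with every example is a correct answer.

filter_lt(-2) | sort_desc | sum

Check, running the answer program on each example:
  [2, -29, -4, -42, -26, -29, 8, 45, 28, -5] -> [-29, -4, -42, -26, -29, -5] -> [-4, -5, -26, -29, -29, -42] -> -135
  [33, -14, -10] -> [-14, -10] -> [-10, -14] -> -24
  [-1, -40, 17, -17, 48, 20, 37, 1] -> [-40, -17] -> [-17, -40] -> -57
  [-23, -17, -17] -> [-23, -17, -17] -> [-17, -17, -23] -> -57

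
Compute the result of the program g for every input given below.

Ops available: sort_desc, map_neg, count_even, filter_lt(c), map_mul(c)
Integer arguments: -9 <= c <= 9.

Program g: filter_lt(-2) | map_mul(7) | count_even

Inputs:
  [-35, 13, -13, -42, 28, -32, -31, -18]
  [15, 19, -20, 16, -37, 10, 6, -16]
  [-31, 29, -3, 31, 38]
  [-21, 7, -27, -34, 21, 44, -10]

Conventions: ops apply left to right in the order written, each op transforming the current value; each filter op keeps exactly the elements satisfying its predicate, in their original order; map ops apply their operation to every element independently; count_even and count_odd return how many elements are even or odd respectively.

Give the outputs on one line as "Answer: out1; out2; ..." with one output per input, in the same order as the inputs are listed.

Execution, op by op:
  [-35, 13, -13, -42, 28, -32, -31, -18] -> [-35, -13, -42, -32, -31, -18] -> [-245, -91, -294, -224, -217, -126] -> 3
  [15, 19, -20, 16, -37, 10, 6, -16] -> [-20, -37, -16] -> [-140, -259, -112] -> 2
  [-31, 29, -3, 31, 38] -> [-31, -3] -> [-217, -21] -> 0
  [-21, 7, -27, -34, 21, 44, -10] -> [-21, -27, -34, -10] -> [-147, -189, -238, -70] -> 2

3; 2; 0; 2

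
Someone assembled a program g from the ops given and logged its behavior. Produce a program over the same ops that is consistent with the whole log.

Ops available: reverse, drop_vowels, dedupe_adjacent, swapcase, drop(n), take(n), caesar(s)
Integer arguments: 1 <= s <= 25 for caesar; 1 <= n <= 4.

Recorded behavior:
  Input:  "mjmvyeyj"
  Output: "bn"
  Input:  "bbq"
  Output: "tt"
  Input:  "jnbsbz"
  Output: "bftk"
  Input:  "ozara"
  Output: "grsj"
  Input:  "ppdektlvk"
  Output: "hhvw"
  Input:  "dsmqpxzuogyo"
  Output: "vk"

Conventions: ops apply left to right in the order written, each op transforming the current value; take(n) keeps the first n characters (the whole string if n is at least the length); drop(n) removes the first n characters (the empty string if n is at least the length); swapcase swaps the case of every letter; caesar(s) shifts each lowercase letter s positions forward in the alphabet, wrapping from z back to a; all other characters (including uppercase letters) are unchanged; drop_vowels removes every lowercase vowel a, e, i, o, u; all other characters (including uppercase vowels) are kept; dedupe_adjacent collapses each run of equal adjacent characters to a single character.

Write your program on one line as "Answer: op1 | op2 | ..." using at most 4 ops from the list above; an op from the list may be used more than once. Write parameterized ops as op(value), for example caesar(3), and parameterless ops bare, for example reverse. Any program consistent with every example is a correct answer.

caesar(18) | take(4) | drop_vowels

Check, running the answer program on each example:
  "mjmvyeyj" -> "ebenqwqb" -> "eben" -> "bn"
  "bbq" -> "tti" -> "tti" -> "tt"
  "jnbsbz" -> "bftktr" -> "bftk" -> "bftk"
  "ozara" -> "grsjs" -> "grsj" -> "grsj"
  "ppdektlvk" -> "hhvwcldnc" -> "hhvw" -> "hhvw"
  "dsmqpxzuogyo" -> "vkeihprmgyqg" -> "vkei" -> "vk"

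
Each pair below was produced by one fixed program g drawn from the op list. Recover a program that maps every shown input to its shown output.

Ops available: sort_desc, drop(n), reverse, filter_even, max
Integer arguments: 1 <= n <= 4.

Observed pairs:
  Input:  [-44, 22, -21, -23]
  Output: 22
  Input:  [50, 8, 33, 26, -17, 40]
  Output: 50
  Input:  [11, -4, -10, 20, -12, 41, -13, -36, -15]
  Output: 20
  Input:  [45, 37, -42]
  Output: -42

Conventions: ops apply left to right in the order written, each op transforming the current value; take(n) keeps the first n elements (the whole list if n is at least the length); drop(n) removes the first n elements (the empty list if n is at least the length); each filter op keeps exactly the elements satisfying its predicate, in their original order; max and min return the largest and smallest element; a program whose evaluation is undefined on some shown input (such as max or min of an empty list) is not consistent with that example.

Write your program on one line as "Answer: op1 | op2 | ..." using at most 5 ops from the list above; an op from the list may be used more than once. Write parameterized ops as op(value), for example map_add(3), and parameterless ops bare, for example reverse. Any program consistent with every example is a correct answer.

reverse | sort_desc | filter_even | reverse | max

Check, running the answer program on each example:
  [-44, 22, -21, -23] -> [-23, -21, 22, -44] -> [22, -21, -23, -44] -> [22, -44] -> [-44, 22] -> 22
  [50, 8, 33, 26, -17, 40] -> [40, -17, 26, 33, 8, 50] -> [50, 40, 33, 26, 8, -17] -> [50, 40, 26, 8] -> [8, 26, 40, 50] -> 50
  [11, -4, -10, 20, -12, 41, -13, -36, -15] -> [-15, -36, -13, 41, -12, 20, -10, -4, 11] -> [41, 20, 11, -4, -10, -12, -13, -15, -36] -> [20, -4, -10, -12, -36] -> [-36, -12, -10, -4, 20] -> 20
  [45, 37, -42] -> [-42, 37, 45] -> [45, 37, -42] -> [-42] -> [-42] -> -42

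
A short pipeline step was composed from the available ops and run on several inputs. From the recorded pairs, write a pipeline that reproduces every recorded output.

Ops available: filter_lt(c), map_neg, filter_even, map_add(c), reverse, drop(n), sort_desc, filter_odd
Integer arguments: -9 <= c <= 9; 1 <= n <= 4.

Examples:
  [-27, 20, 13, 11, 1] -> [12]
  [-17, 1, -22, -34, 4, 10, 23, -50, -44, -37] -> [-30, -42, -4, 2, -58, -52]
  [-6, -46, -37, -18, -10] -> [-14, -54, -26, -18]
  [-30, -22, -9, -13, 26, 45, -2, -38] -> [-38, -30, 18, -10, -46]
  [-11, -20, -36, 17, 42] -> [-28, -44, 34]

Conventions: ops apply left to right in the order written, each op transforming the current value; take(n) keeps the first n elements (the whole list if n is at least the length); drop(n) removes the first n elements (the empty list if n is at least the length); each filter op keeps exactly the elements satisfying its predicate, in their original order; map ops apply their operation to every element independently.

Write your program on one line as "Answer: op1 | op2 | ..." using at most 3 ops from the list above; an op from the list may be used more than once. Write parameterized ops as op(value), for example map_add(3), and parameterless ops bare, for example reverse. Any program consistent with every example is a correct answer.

map_add(-8) | filter_even

Check, running the answer program on each example:
  [-27, 20, 13, 11, 1] -> [-35, 12, 5, 3, -7] -> [12]
  [-17, 1, -22, -34, 4, 10, 23, -50, -44, -37] -> [-25, -7, -30, -42, -4, 2, 15, -58, -52, -45] -> [-30, -42, -4, 2, -58, -52]
  [-6, -46, -37, -18, -10] -> [-14, -54, -45, -26, -18] -> [-14, -54, -26, -18]
  [-30, -22, -9, -13, 26, 45, -2, -38] -> [-38, -30, -17, -21, 18, 37, -10, -46] -> [-38, -30, 18, -10, -46]
  [-11, -20, -36, 17, 42] -> [-19, -28, -44, 9, 34] -> [-28, -44, 34]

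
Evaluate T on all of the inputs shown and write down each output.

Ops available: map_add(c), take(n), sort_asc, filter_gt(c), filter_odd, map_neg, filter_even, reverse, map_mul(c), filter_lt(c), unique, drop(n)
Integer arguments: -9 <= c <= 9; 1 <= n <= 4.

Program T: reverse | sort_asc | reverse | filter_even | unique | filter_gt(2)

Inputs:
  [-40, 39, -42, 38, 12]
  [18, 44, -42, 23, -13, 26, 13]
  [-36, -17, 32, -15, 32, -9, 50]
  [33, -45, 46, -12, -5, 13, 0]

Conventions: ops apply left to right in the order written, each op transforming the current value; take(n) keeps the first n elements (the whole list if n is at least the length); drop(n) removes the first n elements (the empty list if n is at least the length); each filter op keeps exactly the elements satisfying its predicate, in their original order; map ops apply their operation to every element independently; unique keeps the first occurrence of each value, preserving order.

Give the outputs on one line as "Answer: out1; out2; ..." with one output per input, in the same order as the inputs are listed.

Execution, op by op:
  [-40, 39, -42, 38, 12] -> [12, 38, -42, 39, -40] -> [-42, -40, 12, 38, 39] -> [39, 38, 12, -40, -42] -> [38, 12, -40, -42] -> [38, 12, -40, -42] -> [38, 12]
  [18, 44, -42, 23, -13, 26, 13] -> [13, 26, -13, 23, -42, 44, 18] -> [-42, -13, 13, 18, 23, 26, 44] -> [44, 26, 23, 18, 13, -13, -42] -> [44, 26, 18, -42] -> [44, 26, 18, -42] -> [44, 26, 18]
  [-36, -17, 32, -15, 32, -9, 50] -> [50, -9, 32, -15, 32, -17, -36] -> [-36, -17, -15, -9, 32, 32, 50] -> [50, 32, 32, -9, -15, -17, -36] -> [50, 32, 32, -36] -> [50, 32, -36] -> [50, 32]
  [33, -45, 46, -12, -5, 13, 0] -> [0, 13, -5, -12, 46, -45, 33] -> [-45, -12, -5, 0, 13, 33, 46] -> [46, 33, 13, 0, -5, -12, -45] -> [46, 0, -12] -> [46, 0, -12] -> [46]

[38, 12]; [44, 26, 18]; [50, 32]; [46]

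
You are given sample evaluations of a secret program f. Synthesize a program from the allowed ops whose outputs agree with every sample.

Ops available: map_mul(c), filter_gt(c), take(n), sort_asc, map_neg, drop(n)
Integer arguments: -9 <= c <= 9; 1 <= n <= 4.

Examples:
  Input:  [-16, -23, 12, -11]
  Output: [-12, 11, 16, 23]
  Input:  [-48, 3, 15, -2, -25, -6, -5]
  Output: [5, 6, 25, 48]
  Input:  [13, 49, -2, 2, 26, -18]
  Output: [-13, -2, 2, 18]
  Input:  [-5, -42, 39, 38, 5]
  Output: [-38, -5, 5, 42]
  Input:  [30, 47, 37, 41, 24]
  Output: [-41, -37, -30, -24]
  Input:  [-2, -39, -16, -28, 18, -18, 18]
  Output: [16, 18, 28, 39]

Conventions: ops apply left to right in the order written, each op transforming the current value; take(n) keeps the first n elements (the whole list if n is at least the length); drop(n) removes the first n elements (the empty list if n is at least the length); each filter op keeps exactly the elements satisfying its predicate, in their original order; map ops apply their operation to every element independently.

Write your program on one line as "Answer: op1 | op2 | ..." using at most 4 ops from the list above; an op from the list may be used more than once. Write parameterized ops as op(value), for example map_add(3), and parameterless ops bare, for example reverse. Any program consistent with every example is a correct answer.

sort_asc | map_neg | take(4) | sort_asc

Check, running the answer program on each example:
  [-16, -23, 12, -11] -> [-23, -16, -11, 12] -> [23, 16, 11, -12] -> [23, 16, 11, -12] -> [-12, 11, 16, 23]
  [-48, 3, 15, -2, -25, -6, -5] -> [-48, -25, -6, -5, -2, 3, 15] -> [48, 25, 6, 5, 2, -3, -15] -> [48, 25, 6, 5] -> [5, 6, 25, 48]
  [13, 49, -2, 2, 26, -18] -> [-18, -2, 2, 13, 26, 49] -> [18, 2, -2, -13, -26, -49] -> [18, 2, -2, -13] -> [-13, -2, 2, 18]
  [-5, -42, 39, 38, 5] -> [-42, -5, 5, 38, 39] -> [42, 5, -5, -38, -39] -> [42, 5, -5, -38] -> [-38, -5, 5, 42]
  [30, 47, 37, 41, 24] -> [24, 30, 37, 41, 47] -> [-24, -30, -37, -41, -47] -> [-24, -30, -37, -41] -> [-41, -37, -30, -24]
  [-2, -39, -16, -28, 18, -18, 18] -> [-39, -28, -18, -16, -2, 18, 18] -> [39, 28, 18, 16, 2, -18, -18] -> [39, 28, 18, 16] -> [16, 18, 28, 39]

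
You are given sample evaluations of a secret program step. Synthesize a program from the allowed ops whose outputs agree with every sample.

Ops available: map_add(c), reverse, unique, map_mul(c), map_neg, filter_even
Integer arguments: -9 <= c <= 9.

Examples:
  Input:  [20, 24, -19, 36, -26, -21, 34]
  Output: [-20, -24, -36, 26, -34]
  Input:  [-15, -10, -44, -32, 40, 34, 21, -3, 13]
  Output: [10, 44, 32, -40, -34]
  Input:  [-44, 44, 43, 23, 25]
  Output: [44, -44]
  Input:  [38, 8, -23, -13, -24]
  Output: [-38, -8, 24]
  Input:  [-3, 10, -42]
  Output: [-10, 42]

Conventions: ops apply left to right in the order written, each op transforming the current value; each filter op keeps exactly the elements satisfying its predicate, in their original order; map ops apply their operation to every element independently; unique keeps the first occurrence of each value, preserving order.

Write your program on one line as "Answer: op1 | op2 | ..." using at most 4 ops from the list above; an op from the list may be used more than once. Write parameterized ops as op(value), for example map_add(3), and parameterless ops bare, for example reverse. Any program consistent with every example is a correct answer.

filter_even | reverse | map_neg | reverse

Check, running the answer program on each example:
  [20, 24, -19, 36, -26, -21, 34] -> [20, 24, 36, -26, 34] -> [34, -26, 36, 24, 20] -> [-34, 26, -36, -24, -20] -> [-20, -24, -36, 26, -34]
  [-15, -10, -44, -32, 40, 34, 21, -3, 13] -> [-10, -44, -32, 40, 34] -> [34, 40, -32, -44, -10] -> [-34, -40, 32, 44, 10] -> [10, 44, 32, -40, -34]
  [-44, 44, 43, 23, 25] -> [-44, 44] -> [44, -44] -> [-44, 44] -> [44, -44]
  [38, 8, -23, -13, -24] -> [38, 8, -24] -> [-24, 8, 38] -> [24, -8, -38] -> [-38, -8, 24]
  [-3, 10, -42] -> [10, -42] -> [-42, 10] -> [42, -10] -> [-10, 42]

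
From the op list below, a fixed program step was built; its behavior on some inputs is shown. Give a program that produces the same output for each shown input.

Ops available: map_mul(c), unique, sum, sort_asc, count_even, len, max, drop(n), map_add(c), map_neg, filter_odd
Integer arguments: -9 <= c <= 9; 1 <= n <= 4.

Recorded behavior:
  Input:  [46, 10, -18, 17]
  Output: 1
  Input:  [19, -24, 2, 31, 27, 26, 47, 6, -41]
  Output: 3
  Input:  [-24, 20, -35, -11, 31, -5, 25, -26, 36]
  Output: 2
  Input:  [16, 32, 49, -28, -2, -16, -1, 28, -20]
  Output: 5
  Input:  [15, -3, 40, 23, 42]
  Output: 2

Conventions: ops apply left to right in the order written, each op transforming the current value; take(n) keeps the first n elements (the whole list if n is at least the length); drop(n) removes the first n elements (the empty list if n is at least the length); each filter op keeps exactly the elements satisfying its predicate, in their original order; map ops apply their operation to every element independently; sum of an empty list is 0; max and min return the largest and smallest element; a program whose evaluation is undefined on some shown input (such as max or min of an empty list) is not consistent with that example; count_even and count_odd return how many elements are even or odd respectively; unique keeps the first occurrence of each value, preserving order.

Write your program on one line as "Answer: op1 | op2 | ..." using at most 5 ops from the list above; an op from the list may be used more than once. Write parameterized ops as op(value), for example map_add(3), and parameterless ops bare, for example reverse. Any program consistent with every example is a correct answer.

drop(2) | sort_asc | map_neg | count_even

Check, running the answer program on each example:
  [46, 10, -18, 17] -> [-18, 17] -> [-18, 17] -> [18, -17] -> 1
  [19, -24, 2, 31, 27, 26, 47, 6, -41] -> [2, 31, 27, 26, 47, 6, -41] -> [-41, 2, 6, 26, 27, 31, 47] -> [41, -2, -6, -26, -27, -31, -47] -> 3
  [-24, 20, -35, -11, 31, -5, 25, -26, 36] -> [-35, -11, 31, -5, 25, -26, 36] -> [-35, -26, -11, -5, 25, 31, 36] -> [35, 26, 11, 5, -25, -31, -36] -> 2
  [16, 32, 49, -28, -2, -16, -1, 28, -20] -> [49, -28, -2, -16, -1, 28, -20] -> [-28, -20, -16, -2, -1, 28, 49] -> [28, 20, 16, 2, 1, -28, -49] -> 5
  [15, -3, 40, 23, 42] -> [40, 23, 42] -> [23, 40, 42] -> [-23, -40, -42] -> 2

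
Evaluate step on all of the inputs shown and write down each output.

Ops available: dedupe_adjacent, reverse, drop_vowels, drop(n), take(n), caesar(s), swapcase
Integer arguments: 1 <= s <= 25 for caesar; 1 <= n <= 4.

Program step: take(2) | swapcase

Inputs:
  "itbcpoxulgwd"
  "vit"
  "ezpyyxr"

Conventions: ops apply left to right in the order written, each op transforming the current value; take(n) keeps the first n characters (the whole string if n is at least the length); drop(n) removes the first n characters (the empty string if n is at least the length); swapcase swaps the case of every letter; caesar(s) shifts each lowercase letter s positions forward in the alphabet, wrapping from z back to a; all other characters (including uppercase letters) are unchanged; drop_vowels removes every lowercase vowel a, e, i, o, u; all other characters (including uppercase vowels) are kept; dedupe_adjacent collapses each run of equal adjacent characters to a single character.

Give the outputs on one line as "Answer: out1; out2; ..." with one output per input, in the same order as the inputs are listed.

Execution, op by op:
  "itbcpoxulgwd" -> "it" -> "IT"
  "vit" -> "vi" -> "VI"
  "ezpyyxr" -> "ez" -> "EZ"

"IT"; "VI"; "EZ"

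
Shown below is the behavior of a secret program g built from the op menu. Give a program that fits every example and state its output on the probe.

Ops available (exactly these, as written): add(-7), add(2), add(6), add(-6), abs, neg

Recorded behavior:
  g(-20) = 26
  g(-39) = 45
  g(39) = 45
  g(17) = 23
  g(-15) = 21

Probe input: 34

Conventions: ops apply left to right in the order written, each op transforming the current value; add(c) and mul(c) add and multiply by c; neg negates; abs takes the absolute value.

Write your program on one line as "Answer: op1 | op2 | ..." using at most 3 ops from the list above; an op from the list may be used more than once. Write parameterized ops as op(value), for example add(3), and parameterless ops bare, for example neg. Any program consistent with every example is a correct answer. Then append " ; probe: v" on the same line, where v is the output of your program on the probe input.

abs | add(6) ; probe: 40

Check, running the answer program on each example:
  -20 -> 20 -> 26
  -39 -> 39 -> 45
  39 -> 39 -> 45
  17 -> 17 -> 23
  -15 -> 15 -> 21
  probe: 34 -> 34 -> 40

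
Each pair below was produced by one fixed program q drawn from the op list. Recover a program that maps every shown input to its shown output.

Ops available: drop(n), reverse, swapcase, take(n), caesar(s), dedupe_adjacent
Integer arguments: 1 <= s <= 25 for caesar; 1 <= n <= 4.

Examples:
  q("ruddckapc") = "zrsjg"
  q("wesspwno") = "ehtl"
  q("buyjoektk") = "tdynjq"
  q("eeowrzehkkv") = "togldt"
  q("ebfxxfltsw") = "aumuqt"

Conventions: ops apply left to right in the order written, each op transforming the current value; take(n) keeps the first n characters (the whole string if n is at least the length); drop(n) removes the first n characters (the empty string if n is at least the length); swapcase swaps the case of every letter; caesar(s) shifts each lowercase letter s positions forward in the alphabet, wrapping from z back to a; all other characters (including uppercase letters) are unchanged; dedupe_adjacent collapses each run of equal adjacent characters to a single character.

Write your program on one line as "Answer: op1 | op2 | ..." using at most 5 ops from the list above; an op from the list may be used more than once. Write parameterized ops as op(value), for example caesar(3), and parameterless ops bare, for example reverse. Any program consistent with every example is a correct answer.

reverse | caesar(15) | dedupe_adjacent | drop(3)

Check, running the answer program on each example:
  "ruddckapc" -> "cpakcddur" -> "repzrssjg" -> "repzrsjg" -> "zrsjg"
  "wesspwno" -> "onwpssew" -> "dclehhtl" -> "dclehtl" -> "ehtl"
  "buyjoektk" -> "ktkeojyub" -> "ziztdynjq" -> "ziztdynjq" -> "tdynjq"
  "eeowrzehkkv" -> "vkkhezrwoee" -> "kzzwtogldtt" -> "kzwtogldt" -> "togldt"
  "ebfxxfltsw" -> "wstlfxxfbe" -> "lhiaummuqt" -> "lhiaumuqt" -> "aumuqt"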